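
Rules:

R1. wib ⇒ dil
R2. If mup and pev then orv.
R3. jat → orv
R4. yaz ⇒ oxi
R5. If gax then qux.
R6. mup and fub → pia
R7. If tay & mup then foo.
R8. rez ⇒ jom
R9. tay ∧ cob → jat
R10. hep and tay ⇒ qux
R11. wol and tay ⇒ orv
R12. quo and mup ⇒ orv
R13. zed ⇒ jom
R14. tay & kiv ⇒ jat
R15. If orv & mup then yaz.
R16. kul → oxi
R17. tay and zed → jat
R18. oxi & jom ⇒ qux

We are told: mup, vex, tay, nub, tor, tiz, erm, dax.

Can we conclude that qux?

No

Forward chaining from the given facts derives: foo.
Rules concluding qux: R5 needs gax; R10 needs hep; R18 needs oxi — none of these are established.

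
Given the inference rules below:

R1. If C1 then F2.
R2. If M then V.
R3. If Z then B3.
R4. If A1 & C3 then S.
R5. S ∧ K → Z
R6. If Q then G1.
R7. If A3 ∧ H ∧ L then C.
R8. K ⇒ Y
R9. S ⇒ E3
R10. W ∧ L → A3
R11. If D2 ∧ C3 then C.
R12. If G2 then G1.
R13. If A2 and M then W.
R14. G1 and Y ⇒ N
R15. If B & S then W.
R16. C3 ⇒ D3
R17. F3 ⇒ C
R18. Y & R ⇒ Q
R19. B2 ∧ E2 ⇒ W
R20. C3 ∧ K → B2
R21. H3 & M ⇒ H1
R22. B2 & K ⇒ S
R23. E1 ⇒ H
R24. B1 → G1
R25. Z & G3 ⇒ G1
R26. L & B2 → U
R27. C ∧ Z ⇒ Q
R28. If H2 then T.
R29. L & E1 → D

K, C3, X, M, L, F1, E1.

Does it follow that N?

Forward chaining from the given facts derives: V, Y, D3, B2, S, H, U, D, Z, E3, B3.
The only rule concluding N is R14, which needs G1; that is never established.

No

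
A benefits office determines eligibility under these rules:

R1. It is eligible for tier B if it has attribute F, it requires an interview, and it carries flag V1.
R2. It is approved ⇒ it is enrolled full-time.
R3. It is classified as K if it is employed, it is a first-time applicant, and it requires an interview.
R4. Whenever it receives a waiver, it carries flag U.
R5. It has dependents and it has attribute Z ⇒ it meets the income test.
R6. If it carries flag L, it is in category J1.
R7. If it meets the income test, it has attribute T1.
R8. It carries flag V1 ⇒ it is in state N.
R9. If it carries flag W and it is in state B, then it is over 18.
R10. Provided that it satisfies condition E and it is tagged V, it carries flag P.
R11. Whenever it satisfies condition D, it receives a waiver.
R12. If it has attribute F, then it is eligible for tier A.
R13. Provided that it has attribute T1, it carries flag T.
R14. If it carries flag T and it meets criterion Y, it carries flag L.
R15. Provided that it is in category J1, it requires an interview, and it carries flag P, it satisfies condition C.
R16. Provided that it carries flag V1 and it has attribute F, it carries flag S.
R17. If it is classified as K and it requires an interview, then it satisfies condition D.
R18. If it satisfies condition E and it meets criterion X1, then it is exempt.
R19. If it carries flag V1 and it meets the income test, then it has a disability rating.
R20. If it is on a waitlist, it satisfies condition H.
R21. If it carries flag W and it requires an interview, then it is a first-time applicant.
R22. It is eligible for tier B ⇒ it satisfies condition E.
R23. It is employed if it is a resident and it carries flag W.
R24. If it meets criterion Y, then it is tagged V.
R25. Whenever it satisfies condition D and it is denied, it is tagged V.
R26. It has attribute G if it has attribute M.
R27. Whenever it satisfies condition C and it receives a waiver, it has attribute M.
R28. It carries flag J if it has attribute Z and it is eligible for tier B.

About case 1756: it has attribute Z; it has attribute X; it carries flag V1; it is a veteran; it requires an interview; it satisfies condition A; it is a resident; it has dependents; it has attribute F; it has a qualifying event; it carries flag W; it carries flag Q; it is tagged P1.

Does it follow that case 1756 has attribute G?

Forward chaining from the given facts derives: is eligible for tier B, meets the income test, has attribute T1, is in state N, is eligible for tier A, carries flag T, carries flag S, has a disability rating, is a first-time applicant, satisfies condition E, is employed, carries flag J, is classified as K, satisfies condition D, receives a waiver, carries flag U.
The only rule concluding "it has attribute G" is R26, which needs "it has attribute M"; that is never established.

No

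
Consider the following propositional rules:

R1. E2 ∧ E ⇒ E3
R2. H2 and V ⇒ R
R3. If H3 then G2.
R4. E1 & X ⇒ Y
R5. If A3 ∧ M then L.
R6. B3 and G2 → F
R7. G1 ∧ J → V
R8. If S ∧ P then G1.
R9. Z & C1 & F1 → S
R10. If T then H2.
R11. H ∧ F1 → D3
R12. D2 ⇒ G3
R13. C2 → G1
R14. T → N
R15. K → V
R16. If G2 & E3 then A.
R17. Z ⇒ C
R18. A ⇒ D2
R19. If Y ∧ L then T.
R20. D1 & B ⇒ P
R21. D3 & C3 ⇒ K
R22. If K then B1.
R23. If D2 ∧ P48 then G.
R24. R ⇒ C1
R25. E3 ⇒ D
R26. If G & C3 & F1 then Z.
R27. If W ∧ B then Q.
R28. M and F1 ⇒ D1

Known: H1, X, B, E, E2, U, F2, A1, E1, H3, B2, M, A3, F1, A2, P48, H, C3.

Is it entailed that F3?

No

Forward chaining from the given facts derives: E3, G2, Y, L, D3, A, D2, T, K, B1, G, D, Z, D1, H2, G3, N, V, C, P, R, C1, S, G1.
No rule has F3 as its conclusion, and it is not among the given facts.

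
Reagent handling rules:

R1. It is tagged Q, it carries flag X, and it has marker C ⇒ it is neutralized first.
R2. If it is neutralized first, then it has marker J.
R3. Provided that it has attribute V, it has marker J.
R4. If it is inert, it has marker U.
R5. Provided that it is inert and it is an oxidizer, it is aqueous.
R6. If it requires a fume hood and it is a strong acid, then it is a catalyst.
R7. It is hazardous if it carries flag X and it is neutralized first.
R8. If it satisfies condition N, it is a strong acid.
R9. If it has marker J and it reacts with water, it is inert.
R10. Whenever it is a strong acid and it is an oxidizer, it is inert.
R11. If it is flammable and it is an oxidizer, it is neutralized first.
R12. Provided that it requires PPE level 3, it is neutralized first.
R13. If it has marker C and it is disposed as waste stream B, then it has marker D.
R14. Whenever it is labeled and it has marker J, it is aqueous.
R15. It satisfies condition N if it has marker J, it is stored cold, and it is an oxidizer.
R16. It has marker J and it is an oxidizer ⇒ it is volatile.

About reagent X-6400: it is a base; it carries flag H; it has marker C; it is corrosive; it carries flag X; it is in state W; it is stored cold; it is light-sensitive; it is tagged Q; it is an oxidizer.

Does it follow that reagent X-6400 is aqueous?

Yes

By R1 (it is tagged Q, it carries flag X, it has marker C): it is neutralized first.
By R2 (it is neutralized first): it has marker J.
By R15 (it has marker J, it is stored cold, it is an oxidizer): it satisfies condition N.
By R8 (it satisfies condition N): it is a strong acid.
By R10 (it is a strong acid, it is an oxidizer): it is inert.
By R5 (it is inert, it is an oxidizer): it is aqueous.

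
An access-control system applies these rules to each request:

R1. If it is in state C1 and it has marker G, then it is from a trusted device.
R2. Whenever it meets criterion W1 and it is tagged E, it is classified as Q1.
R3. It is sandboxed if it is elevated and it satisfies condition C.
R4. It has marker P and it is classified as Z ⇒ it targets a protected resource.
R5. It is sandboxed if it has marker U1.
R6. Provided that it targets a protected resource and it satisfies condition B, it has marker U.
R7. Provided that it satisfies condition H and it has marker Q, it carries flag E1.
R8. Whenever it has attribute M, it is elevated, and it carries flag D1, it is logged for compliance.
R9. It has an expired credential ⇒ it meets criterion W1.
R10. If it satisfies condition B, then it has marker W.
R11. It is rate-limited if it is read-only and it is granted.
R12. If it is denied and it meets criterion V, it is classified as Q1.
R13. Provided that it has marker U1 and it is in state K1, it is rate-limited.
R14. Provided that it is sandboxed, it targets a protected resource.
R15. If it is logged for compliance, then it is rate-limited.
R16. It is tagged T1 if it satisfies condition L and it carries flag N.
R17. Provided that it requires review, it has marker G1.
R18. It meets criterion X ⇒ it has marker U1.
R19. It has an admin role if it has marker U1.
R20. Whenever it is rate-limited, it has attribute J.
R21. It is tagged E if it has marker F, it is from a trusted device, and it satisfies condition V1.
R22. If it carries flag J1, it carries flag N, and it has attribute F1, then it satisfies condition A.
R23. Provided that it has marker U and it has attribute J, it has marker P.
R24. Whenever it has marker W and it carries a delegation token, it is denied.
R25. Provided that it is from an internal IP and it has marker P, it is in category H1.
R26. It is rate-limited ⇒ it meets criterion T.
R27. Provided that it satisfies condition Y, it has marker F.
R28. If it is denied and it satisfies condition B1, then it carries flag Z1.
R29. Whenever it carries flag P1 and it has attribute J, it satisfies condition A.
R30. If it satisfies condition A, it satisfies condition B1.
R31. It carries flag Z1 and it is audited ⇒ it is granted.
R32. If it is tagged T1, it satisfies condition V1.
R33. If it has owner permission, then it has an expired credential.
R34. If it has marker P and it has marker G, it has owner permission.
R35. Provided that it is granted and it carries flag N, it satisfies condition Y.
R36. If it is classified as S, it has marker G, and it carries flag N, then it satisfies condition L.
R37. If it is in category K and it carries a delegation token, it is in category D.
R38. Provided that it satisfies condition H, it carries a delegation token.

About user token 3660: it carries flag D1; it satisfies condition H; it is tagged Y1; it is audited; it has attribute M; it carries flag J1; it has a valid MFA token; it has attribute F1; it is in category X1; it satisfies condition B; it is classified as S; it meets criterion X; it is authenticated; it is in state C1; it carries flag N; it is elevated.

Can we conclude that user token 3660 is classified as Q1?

Forward chaining from the given facts derives: is logged for compliance, has marker W, is rate-limited, has marker U1, has an admin role, has attribute J, satisfies condition A, meets criterion T, satisfies condition B1, carries a delegation token, is sandboxed, targets a protected resource, is denied, carries flag Z1, is granted, satisfies condition Y, has marker U, has marker P, has marker F.
Rules concluding "it is classified as Q1": R2 needs "it meets criterion W1"; R12 needs "it meets criterion V" — none of these are established.

No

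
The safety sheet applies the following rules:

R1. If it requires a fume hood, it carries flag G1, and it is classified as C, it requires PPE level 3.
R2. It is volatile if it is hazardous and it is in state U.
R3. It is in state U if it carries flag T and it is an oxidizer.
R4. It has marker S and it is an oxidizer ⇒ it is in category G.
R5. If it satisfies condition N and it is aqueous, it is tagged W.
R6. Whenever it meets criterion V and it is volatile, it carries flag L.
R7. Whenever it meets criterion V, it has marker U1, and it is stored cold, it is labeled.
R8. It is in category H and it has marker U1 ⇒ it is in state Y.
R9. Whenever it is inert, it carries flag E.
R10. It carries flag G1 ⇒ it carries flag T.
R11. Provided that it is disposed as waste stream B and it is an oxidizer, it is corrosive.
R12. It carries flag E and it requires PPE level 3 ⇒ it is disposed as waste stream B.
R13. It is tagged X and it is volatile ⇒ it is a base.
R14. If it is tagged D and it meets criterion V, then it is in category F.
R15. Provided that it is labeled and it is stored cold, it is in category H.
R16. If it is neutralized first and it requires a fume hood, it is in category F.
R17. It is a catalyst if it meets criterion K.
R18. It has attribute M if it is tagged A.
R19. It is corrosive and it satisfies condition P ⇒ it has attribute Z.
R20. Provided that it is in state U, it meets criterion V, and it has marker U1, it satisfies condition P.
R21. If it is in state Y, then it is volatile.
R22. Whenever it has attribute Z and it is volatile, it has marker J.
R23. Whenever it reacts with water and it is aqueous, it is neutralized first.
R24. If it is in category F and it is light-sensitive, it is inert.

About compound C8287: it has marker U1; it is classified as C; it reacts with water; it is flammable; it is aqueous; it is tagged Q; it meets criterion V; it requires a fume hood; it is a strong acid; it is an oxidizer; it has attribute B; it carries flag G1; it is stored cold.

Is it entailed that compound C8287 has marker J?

No

Forward chaining from the given facts derives: requires PPE level 3, is labeled, carries flag T, is in category H, is neutralized first, is in state U, is in state Y, is in category F, satisfies condition P, is volatile, carries flag L.
The only rule concluding "it has marker J" is R22, which needs "it has attribute Z"; that is never established.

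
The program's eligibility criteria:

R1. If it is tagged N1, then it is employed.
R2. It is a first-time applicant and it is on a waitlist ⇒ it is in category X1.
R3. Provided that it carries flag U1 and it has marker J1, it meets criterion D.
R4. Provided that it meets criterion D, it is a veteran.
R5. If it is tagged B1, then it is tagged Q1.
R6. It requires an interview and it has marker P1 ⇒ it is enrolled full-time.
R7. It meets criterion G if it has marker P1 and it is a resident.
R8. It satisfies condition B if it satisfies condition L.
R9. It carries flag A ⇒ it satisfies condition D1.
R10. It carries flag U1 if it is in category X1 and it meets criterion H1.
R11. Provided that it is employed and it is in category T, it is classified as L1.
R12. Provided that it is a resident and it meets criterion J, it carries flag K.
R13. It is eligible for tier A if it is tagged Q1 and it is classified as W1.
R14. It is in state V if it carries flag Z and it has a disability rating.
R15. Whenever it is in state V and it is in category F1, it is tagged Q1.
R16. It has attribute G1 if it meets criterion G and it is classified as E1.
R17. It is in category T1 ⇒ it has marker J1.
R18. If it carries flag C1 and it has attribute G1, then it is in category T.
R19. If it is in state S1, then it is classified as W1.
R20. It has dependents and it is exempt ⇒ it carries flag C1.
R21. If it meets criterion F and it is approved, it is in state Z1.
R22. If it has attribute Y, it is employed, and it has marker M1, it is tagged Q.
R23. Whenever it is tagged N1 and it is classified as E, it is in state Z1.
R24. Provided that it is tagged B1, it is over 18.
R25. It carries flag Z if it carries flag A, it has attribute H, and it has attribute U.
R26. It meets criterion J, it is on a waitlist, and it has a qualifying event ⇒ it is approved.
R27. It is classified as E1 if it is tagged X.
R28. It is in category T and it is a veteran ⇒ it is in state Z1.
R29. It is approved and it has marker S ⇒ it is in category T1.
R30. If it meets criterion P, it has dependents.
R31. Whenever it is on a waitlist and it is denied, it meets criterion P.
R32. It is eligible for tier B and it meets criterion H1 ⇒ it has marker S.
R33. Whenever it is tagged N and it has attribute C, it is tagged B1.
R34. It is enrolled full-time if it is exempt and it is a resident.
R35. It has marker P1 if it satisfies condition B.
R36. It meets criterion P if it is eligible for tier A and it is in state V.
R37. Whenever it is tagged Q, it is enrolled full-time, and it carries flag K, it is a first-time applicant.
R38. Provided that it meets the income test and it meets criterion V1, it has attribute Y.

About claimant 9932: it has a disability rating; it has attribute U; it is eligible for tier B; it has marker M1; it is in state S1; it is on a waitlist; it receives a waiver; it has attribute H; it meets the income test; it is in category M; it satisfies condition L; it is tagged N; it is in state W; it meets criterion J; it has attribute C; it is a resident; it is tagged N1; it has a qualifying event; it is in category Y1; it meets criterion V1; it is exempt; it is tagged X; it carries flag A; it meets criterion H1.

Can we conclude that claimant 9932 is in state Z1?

By R1 (it is tagged N1): it is employed.
By R8 (it satisfies condition L): it satisfies condition B.
By R12 (it is a resident, it meets criterion J): it carries flag K.
By R19 (it is in state S1): it is classified as W1.
By R25 (it carries flag A, it has attribute H, it has attribute U): it carries flag Z.
By R26 (it meets criterion J, it is on a waitlist, it has a qualifying event): it is approved.
By R27 (it is tagged X): it is classified as E1.
By R32 (it is eligible for tier B, it meets criterion H1): it has marker S.
By R33 (it is tagged N, it has attribute C): it is tagged B1.
By R34 (it is exempt, it is a resident): it is enrolled full-time.
By R35 (it satisfies condition B): it has marker P1.
By R38 (it meets the income test, it meets criterion V1): it has attribute Y.
By R5 (it is tagged B1): it is tagged Q1.
By R7 (it has marker P1, it is a resident): it meets criterion G.
By R13 (it is tagged Q1, it is classified as W1): it is eligible for tier A.
By R14 (it carries flag Z, it has a disability rating): it is in state V.
By R16 (it meets criterion G, it is classified as E1): it has attribute G1.
By R22 (it has attribute Y, it is employed, it has marker M1): it is tagged Q.
By R29 (it is approved, it has marker S): it is in category T1.
By R36 (it is eligible for tier A, it is in state V): it meets criterion P.
By R37 (it is tagged Q, it is enrolled full-time, it carries flag K): it is a first-time applicant.
By R2 (it is a first-time applicant, it is on a waitlist): it is in category X1.
By R10 (it is in category X1, it meets criterion H1): it carries flag U1.
By R17 (it is in category T1): it has marker J1.
By R30 (it meets criterion P): it has dependents.
By R3 (it carries flag U1, it has marker J1): it meets criterion D.
By R4 (it meets criterion D): it is a veteran.
By R20 (it has dependents, it is exempt): it carries flag C1.
By R18 (it carries flag C1, it has attribute G1): it is in category T.
By R28 (it is in category T, it is a veteran): it is in state Z1.

Yes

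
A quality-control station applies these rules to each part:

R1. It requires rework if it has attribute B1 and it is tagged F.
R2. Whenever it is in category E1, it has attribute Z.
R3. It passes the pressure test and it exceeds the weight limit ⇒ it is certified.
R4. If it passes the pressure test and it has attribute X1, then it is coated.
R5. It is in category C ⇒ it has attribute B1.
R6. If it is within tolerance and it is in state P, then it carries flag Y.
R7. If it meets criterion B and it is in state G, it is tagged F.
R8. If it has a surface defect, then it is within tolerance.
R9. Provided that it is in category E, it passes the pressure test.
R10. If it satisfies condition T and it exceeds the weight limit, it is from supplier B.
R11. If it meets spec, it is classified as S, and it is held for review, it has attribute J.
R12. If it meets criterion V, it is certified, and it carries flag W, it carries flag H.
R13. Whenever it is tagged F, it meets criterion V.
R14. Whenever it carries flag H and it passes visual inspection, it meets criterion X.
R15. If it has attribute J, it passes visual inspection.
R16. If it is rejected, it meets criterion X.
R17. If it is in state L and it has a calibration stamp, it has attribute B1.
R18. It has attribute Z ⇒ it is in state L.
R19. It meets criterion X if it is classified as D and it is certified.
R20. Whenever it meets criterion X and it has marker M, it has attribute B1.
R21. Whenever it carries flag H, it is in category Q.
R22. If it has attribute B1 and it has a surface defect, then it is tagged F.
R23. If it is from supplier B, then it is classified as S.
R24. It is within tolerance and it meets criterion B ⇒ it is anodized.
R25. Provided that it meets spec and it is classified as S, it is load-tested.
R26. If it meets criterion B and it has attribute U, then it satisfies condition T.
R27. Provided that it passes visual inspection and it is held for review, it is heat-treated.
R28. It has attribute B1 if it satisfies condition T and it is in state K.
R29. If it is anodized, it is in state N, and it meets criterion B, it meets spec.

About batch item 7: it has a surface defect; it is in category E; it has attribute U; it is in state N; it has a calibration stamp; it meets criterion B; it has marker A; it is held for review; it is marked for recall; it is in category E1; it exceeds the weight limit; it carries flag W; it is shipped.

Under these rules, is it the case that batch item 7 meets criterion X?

By R2 (it is in category E1): it has attribute Z.
By R8 (it has a surface defect): it is within tolerance.
By R9 (it is in category E): it passes the pressure test.
By R18 (it has attribute Z): it is in state L.
By R24 (it is within tolerance, it meets criterion B): it is anodized.
By R26 (it meets criterion B, it has attribute U): it satisfies condition T.
By R29 (it is anodized, it is in state N, it meets criterion B): it meets spec.
By R3 (it passes the pressure test, it exceeds the weight limit): it is certified.
By R10 (it satisfies condition T, it exceeds the weight limit): it is from supplier B.
By R17 (it is in state L, it has a calibration stamp): it has attribute B1.
By R22 (it has attribute B1, it has a surface defect): it is tagged F.
By R23 (it is from supplier B): it is classified as S.
By R11 (it meets spec, it is classified as S, it is held for review): it has attribute J.
By R13 (it is tagged F): it meets criterion V.
By R15 (it has attribute J): it passes visual inspection.
By R12 (it meets criterion V, it is certified, it carries flag W): it carries flag H.
By R14 (it carries flag H, it passes visual inspection): it meets criterion X.

Yes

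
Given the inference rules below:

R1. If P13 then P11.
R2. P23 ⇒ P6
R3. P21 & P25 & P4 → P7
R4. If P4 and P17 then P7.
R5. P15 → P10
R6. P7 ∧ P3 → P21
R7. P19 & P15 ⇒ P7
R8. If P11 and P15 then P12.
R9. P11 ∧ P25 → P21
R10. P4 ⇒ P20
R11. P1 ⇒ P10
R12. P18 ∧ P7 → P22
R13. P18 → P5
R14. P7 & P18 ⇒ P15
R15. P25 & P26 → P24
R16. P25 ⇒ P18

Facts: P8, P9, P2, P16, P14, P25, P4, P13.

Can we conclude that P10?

Yes

P11  (by R1: P13)
P21  (by R9: P11, P25)
P18  (by R16: P25)
P7  (by R3: P21, P25, P4)
P15  (by R14: P7, P18)
P10  (by R5: P15)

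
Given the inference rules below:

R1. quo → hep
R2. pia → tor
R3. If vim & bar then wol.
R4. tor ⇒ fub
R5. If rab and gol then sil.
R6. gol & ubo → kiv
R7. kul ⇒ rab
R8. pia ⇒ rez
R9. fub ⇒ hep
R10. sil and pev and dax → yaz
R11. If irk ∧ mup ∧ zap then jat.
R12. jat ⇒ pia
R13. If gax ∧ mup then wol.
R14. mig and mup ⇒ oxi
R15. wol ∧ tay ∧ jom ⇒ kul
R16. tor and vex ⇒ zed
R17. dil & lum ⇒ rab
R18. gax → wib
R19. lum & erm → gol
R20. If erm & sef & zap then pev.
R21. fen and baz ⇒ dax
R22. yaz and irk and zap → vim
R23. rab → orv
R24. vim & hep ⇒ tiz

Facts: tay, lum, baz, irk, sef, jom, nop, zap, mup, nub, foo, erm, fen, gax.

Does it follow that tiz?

jat  (by R11: irk, mup, zap)
pia  (by R12: jat)
wol  (by R13: gax, mup)
kul  (by R15: wol, tay, jom)
gol  (by R19: lum, erm)
pev  (by R20: erm, sef, zap)
dax  (by R21: fen, baz)
tor  (by R2: pia)
fub  (by R4: tor)
rab  (by R7: kul)
hep  (by R9: fub)
sil  (by R5: rab, gol)
yaz  (by R10: sil, pev, dax)
vim  (by R22: yaz, irk, zap)
tiz  (by R24: vim, hep)

Yes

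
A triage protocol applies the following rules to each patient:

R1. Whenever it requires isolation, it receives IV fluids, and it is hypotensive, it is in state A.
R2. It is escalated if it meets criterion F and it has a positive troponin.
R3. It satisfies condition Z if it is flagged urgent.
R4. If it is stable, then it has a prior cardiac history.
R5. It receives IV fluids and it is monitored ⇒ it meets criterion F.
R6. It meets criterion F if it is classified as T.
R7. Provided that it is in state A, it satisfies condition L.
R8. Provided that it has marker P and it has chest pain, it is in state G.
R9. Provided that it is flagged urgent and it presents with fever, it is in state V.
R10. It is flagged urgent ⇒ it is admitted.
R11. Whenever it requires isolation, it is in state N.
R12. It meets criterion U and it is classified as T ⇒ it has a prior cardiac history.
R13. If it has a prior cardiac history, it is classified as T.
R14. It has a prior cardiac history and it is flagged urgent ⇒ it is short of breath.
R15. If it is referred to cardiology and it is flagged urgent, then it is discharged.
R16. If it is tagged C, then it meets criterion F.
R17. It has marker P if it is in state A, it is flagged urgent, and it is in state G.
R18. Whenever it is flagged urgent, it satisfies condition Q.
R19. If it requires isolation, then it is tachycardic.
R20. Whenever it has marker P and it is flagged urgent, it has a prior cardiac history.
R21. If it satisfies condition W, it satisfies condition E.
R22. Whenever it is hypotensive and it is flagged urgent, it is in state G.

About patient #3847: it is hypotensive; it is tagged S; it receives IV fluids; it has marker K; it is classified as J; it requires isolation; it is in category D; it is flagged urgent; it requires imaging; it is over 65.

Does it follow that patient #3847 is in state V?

Forward chaining from the given facts derives: is in state A, satisfies condition Z, satisfies condition L, is admitted, is in state N, satisfies condition Q, is tachycardic, is in state G, has marker P, has a prior cardiac history, is classified as T, is short of breath, meets criterion F.
The only rule concluding "it is in state V" is R9, which needs "it presents with fever"; that is never established.

No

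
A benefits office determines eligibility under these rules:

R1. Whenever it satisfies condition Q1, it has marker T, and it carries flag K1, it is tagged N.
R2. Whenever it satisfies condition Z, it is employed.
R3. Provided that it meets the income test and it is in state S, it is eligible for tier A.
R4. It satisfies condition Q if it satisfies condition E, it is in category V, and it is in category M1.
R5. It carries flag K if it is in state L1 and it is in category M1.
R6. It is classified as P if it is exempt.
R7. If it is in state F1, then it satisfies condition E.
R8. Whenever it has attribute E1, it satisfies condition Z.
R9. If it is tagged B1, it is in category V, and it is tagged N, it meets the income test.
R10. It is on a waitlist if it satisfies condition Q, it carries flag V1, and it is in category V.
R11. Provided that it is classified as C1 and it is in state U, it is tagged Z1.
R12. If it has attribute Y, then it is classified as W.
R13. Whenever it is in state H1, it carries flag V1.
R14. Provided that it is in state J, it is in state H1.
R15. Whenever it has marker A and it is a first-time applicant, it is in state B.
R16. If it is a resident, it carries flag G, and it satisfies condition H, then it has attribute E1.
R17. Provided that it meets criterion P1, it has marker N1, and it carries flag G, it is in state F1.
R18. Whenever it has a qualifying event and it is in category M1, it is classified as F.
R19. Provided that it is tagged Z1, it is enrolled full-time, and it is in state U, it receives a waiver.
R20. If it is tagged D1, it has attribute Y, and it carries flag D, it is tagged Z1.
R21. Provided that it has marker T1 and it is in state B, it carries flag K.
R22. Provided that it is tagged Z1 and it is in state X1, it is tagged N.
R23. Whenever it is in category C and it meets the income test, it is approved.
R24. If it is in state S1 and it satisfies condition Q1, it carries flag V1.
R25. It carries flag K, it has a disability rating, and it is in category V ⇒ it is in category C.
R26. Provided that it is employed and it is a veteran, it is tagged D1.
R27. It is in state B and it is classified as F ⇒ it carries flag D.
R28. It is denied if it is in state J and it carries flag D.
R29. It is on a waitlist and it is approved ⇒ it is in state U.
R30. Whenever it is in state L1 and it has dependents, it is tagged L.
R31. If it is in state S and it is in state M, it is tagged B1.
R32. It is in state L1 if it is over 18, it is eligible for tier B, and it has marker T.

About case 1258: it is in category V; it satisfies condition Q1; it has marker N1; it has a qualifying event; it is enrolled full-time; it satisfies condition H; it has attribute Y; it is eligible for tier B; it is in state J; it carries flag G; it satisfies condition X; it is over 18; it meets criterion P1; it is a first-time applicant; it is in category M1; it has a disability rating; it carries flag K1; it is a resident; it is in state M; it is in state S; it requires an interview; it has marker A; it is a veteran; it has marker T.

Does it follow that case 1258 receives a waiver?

By R1 (it satisfies condition Q1, it has marker T, it carries flag K1): it is tagged N.
By R14 (it is in state J): it is in state H1.
By R15 (it has marker A, it is a first-time applicant): it is in state B.
By R16 (it is a resident, it carries flag G, it satisfies condition H): it has attribute E1.
By R17 (it meets criterion P1, it has marker N1, it carries flag G): it is in state F1.
By R18 (it has a qualifying event, it is in category M1): it is classified as F.
By R27 (it is in state B, it is classified as F): it carries flag D.
By R31 (it is in state S, it is in state M): it is tagged B1.
By R32 (it is over 18, it is eligible for tier B, it has marker T): it is in state L1.
By R5 (it is in state L1, it is in category M1): it carries flag K.
By R7 (it is in state F1): it satisfies condition E.
By R8 (it has attribute E1): it satisfies condition Z.
By R9 (it is tagged B1, it is in category V, it is tagged N): it meets the income test.
By R13 (it is in state H1): it carries flag V1.
By R25 (it carries flag K, it has a disability rating, it is in category V): it is in category C.
By R2 (it satisfies condition Z): it is employed.
By R4 (it satisfies condition E, it is in category V, it is in category M1): it satisfies condition Q.
By R10 (it satisfies condition Q, it carries flag V1, it is in category V): it is on a waitlist.
By R23 (it is in category C, it meets the income test): it is approved.
By R26 (it is employed, it is a veteran): it is tagged D1.
By R29 (it is on a waitlist, it is approved): it is in state U.
By R20 (it is tagged D1, it has attribute Y, it carries flag D): it is tagged Z1.
By R19 (it is tagged Z1, it is enrolled full-time, it is in state U): it receives a waiver.

Yes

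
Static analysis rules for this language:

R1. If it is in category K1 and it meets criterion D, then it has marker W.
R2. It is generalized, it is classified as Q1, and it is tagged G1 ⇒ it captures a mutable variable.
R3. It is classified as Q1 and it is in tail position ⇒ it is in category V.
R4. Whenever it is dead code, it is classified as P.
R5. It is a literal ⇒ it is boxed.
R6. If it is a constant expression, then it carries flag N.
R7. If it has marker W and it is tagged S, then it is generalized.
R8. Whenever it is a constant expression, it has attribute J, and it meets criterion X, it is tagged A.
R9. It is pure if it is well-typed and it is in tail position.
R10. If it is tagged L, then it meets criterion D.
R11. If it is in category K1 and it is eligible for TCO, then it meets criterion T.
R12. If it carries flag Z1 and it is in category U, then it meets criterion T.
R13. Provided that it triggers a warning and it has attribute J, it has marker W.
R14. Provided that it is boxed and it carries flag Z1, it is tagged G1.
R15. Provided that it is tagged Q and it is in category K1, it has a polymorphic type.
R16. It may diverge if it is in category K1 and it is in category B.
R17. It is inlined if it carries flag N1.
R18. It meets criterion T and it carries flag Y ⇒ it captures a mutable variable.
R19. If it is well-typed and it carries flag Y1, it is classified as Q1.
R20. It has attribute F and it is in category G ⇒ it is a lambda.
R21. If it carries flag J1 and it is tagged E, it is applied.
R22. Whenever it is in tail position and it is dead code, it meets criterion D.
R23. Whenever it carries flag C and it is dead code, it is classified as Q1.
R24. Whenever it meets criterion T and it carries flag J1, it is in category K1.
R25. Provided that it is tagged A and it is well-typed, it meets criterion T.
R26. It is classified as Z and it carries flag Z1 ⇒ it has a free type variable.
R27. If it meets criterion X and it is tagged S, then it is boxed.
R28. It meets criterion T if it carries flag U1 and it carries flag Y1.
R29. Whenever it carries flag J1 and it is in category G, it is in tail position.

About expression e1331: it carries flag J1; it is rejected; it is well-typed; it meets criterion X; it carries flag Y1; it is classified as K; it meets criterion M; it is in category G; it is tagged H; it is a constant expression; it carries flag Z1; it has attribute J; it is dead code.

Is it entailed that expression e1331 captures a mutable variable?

Forward chaining from the given facts derives: is classified as P, carries flag N, is tagged A, is classified as Q1, meets criterion T, is in tail position, is in category V, is pure, meets criterion D, is in category K1, has marker W.
Rules concluding "it captures a mutable variable": R2 needs "it is generalized"; R18 needs "it carries flag Y" — none of these are established.

No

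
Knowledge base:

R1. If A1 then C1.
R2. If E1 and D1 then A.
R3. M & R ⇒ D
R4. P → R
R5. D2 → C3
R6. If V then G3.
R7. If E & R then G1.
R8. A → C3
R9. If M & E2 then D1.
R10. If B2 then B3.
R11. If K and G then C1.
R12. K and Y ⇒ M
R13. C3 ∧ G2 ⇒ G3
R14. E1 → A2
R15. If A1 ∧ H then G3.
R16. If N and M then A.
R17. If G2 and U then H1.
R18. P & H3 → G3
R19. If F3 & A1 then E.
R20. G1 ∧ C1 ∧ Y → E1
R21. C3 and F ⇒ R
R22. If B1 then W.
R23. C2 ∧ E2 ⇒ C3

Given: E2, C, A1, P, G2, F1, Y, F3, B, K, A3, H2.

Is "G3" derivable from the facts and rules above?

Yes

C1  (by R1: A1)
R  (by R4: P)
M  (by R12: K, Y)
E  (by R19: F3, A1)
G1  (by R7: E, R)
D1  (by R9: M, E2)
E1  (by R20: G1, C1, Y)
A  (by R2: E1, D1)
C3  (by R8: A)
G3  (by R13: C3, G2)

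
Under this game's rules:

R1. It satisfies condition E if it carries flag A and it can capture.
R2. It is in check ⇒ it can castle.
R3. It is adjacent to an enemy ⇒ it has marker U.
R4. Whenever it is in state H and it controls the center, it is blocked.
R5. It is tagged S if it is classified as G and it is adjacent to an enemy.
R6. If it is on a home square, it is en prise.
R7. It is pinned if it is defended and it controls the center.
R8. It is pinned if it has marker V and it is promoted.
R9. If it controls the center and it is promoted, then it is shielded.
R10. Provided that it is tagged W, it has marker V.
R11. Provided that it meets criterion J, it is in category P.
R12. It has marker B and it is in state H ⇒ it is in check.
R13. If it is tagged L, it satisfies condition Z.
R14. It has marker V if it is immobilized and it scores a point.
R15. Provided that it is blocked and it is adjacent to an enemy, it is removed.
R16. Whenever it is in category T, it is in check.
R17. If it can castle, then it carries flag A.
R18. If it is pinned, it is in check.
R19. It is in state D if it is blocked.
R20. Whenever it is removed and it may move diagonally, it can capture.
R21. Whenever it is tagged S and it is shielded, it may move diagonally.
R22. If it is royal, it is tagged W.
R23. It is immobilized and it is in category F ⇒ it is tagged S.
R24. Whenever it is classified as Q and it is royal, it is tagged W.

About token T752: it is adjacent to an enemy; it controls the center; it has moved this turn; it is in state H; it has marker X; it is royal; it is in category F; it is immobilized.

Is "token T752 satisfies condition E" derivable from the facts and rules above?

No

Forward chaining from the given facts derives: has marker U, is blocked, is removed, is in state D, is tagged W, is tagged S, has marker V.
The only rule concluding "it satisfies condition E" is R1, which needs "it carries flag A"; that is never established.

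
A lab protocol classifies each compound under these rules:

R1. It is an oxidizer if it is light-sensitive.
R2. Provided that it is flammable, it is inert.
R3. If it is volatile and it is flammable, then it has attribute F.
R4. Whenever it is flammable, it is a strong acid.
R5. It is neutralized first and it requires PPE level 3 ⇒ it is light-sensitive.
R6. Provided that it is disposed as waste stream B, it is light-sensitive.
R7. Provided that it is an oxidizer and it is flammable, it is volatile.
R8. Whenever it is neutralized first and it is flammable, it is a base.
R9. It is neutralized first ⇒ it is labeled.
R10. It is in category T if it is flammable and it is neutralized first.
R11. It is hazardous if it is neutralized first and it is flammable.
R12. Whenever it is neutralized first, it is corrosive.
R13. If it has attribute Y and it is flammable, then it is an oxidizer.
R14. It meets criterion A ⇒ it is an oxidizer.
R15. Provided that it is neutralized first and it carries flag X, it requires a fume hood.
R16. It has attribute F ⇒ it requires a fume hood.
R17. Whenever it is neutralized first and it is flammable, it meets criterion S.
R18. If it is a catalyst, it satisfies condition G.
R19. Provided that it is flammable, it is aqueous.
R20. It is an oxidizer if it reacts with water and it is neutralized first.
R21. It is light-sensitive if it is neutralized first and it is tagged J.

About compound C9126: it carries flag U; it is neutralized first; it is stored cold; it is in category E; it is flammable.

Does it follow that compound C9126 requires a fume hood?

No

Forward chaining from the given facts derives: is inert, is a strong acid, is a base, is labeled, is in category T, is hazardous, is corrosive, meets criterion S, is aqueous.
Rules concluding "it requires a fume hood": R15 needs "it carries flag X"; R16 needs "it has attribute F" — none of these are established.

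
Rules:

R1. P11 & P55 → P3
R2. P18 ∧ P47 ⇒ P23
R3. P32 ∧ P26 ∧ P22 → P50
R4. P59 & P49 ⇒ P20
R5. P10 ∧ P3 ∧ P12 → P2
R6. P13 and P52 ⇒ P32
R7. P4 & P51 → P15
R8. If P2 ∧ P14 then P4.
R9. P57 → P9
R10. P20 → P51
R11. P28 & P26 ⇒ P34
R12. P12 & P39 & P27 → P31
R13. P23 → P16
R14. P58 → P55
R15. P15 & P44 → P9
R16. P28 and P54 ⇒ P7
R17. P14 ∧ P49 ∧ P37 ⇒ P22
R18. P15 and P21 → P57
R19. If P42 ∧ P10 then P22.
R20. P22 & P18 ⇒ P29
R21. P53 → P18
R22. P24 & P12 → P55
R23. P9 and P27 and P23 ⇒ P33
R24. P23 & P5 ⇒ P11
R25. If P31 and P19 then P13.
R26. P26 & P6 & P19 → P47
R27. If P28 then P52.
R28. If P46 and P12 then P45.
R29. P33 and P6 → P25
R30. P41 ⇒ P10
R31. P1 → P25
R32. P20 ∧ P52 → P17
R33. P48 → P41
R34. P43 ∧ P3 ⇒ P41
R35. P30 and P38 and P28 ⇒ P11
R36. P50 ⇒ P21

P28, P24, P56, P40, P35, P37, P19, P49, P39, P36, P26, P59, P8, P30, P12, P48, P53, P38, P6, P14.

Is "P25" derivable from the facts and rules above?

Forward chaining from the given facts derives: P20, P51, P34, P22, P18, P55, P47, P52, P17, P41, P11, P3, P23, P16, P29, P10, P2, P4, P15.
Rules concluding P25: R29 needs P33; R31 needs P1 — none of these are established.

No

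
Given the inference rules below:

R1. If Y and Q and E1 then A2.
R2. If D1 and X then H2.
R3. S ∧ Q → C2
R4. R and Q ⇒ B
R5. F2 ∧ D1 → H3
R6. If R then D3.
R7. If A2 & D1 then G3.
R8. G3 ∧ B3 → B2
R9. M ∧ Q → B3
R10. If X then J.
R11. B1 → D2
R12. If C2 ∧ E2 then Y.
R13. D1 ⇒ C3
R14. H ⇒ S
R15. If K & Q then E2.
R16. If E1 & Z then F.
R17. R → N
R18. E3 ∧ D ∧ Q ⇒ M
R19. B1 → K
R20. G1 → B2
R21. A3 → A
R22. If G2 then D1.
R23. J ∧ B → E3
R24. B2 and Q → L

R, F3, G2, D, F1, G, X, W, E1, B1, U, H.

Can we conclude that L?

Forward chaining from the given facts derives: D3, J, D2, S, N, K, D1, H2, C3.
The only rule concluding L is R24, which needs B2; that is never established.

No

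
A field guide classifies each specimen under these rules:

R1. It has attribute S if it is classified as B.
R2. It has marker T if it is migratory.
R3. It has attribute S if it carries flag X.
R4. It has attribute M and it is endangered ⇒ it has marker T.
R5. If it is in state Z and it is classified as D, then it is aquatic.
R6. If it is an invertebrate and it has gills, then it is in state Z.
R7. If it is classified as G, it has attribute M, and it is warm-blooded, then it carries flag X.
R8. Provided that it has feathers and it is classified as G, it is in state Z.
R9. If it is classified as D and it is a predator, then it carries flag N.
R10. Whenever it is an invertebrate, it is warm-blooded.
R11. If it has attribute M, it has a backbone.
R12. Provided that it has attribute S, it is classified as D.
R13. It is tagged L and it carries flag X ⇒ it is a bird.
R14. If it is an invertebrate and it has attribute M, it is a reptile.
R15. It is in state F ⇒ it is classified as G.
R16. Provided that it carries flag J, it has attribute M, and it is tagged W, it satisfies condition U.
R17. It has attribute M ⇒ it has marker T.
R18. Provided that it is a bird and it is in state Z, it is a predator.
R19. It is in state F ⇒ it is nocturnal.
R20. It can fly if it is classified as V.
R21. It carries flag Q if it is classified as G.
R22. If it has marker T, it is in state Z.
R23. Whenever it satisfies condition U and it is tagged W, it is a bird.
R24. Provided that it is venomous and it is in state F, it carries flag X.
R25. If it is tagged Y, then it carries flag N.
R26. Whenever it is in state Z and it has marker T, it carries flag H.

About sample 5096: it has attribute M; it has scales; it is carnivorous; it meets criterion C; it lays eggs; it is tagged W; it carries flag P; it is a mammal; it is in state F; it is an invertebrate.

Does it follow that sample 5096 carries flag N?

No

Forward chaining from the given facts derives: is warm-blooded, has a backbone, is a reptile, is classified as G, has marker T, is nocturnal, carries flag Q, is in state Z, carries flag H, carries flag X, has attribute S, is classified as D, is aquatic.
Rules concluding "it carries flag N": R9 needs "it is a predator"; R25 needs "it is tagged Y" — none of these are established.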